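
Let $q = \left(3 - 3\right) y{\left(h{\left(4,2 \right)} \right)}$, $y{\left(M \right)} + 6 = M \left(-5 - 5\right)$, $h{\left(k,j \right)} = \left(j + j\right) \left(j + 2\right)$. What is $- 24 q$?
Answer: $0$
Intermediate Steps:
$h{\left(k,j \right)} = 2 j \left(2 + j\right)$
$y{\left(M \right)} = -6 - 10 M$ ($y{\left(M \right)} = -6 + M \left(-5 - 5\right) = -6 + M \left(-10\right) = -6 - 10 M$)
$q = 0$ ($q = \left(3 - 3\right) \left(-6 - 10 \cdot 2 \cdot 2 \left(2 + 2\right)\right) = 0 \left(-6 - 10 \cdot 2 \cdot 2 \cdot 4\right) = 0 \left(-6 - 160\right) = 0 \left(-166\right) = 0$)
$- 24 q = \left(-24\right) 0 = 0$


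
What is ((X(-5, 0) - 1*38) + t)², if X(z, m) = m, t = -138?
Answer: 30976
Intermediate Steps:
((X(-5, 0) - 1*38) + t)² = ((0 - 1*38) - 138)² = ((0 - 38) - 138)² = (-38 - 138)² = (-176)² = 30976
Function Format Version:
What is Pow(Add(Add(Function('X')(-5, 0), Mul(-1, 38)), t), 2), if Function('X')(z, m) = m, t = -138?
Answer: 30976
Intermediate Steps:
Pow(Add(Add(Function('X')(-5, 0), Mul(-1, 38)), t), 2) = Pow(Add(Add(0, Mul(-1, 38)), -138), 2) = Pow(Add(Add(0, -38), -138), 2) = Pow(Add(-38, -138), 2) = Pow(-176, 2) = 30976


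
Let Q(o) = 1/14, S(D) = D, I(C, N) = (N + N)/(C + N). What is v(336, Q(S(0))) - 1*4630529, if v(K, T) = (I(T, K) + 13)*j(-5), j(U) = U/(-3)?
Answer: -13071912794/2823 ≈ -4.6305e+6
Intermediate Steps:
j(U) = -U/3 (j(U) = U*(-⅓) = -U/3)
I(C, N) = 2*N/(C + N) (I(C, N) = (2*N)/(C + N) = 2*N/(C + N))
Q(o) = 1/14
v(K, T) = 65/3 + 10*K/(3*(K + T)) (v(K, T) = (2*K/(T + K) + 13)*(-⅓*(-5)) = (2*K/(K + T) + 13)*(5/3) = (13 + 2*K/(K + T))*(5/3) = 65/3 + 10*K/(3*(K + T)))
v(336, Q(S(0))) - 1*4630529 = (25*336 + (65/3)*(1/14))/(336 + 1/14) - 1*4630529 = (8400 + 65/42)/(4705/14) - 4630529 = (14/4705)*(352865/42) - 4630529 = 70573/2823 - 4630529 = -13071912794/2823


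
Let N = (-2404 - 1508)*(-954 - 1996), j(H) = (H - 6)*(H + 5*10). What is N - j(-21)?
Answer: 11541183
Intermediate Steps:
j(H) = (-6 + H)*(50 + H) (j(H) = (-6 + H)*(H + 50) = (-6 + H)*(50 + H))
N = 11540400 (N = -3912*(-2950) = 11540400)
N - j(-21) = 11540400 - (-300 + (-21)² + 44*(-21)) = 11540400 - (-300 + 441 - 924) = 11540400 - 1*(-783) = 11540400 + 783 = 11541183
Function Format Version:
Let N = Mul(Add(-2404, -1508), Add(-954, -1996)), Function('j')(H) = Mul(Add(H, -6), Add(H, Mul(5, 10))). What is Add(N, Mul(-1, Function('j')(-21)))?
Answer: 11541183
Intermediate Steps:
Function('j')(H) = Mul(Add(-6, H), Add(50, H)) (Function('j')(H) = Mul(Add(-6, H), Add(H, 50)) = Mul(Add(-6, H), Add(50, H)))
N = 11540400 (N = Mul(-3912, -2950) = 11540400)
Add(N, Mul(-1, Function('j')(-21))) = Add(11540400, Mul(-1, Add(-300, Pow(-21, 2), Mul(44, -21)))) = Add(11540400, Mul(-1, Add(-300, 441, -924))) = Add(11540400, Mul(-1, -783)) = Add(11540400, 783) = 11541183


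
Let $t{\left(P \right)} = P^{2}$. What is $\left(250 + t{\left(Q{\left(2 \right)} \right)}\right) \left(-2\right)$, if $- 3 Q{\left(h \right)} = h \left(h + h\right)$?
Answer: $- \frac{4628}{9} \approx -514.22$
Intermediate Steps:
$Q{\left(h \right)} = - \frac{2 h^{2}}{3}$ ($Q{\left(h \right)} = - \frac{h \left(h + h\right)}{3} = - \frac{h 2 h}{3} = - \frac{2 h^{2}}{3}$)
$\left(250 + t{\left(Q{\left(2 \right)} \right)}\right) \left(-2\right) = \left(250 + \left(- \frac{2 \cdot 2^{2}}{3}\right)^{2}\right) \left(-2\right) = \left(250 + \left(\left(- \frac{2}{3}\right) 4\right)^{2}\right) \left(-2\right) = \left(250 + \left(- \frac{8}{3}\right)^{2}\right) \left(-2\right) = \left(250 + \frac{64}{9}\right) \left(-2\right) = \frac{2314}{9} \left(-2\right) = - \frac{4628}{9}$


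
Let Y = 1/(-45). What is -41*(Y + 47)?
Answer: -86674/45 ≈ -1926.1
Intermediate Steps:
Y = -1/45 ≈ -0.022222
-41*(Y + 47) = -41*(-1/45 + 47) = -41*2114/45 = -86674/45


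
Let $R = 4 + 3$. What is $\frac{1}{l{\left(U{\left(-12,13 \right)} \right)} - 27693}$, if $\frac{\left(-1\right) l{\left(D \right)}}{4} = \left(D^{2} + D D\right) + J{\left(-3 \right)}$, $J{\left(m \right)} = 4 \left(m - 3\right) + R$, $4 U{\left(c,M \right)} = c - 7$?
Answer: $- \frac{2}{55611} \approx -3.5964 \cdot 10^{-5}$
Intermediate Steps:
$R = 7$
$U{\left(c,M \right)} = - \frac{7}{4} + \frac{c}{4}$ ($U{\left(c,M \right)} = \frac{c - 7}{4} = \frac{-7 + c}{4} = - \frac{7}{4} + \frac{c}{4}$)
$J{\left(m \right)} = -5 + 4 m$ ($J{\left(m \right)} = 4 \left(m - 3\right) + 7 = 4 \left(-3 + m\right) + 7 = \left(-12 + 4 m\right) + 7 = -5 + 4 m$)
$l{\left(D \right)} = 68 - 8 D^{2}$ ($l{\left(D \right)} = - 4 \left(\left(D^{2} + D D\right) + \left(-5 + 4 \left(-3\right)\right)\right) = - 4 \left(\left(D^{2} + D^{2}\right) - 17\right) = - 4 \left(2 D^{2} - 17\right) = - 4 \left(-17 + 2 D^{2}\right) = 68 - 8 D^{2}$)
$\frac{1}{l{\left(U{\left(-12,13 \right)} \right)} - 27693} = \frac{1}{\left(68 - 8 \left(- \frac{7}{4} + \frac{1}{4} \left(-12\right)\right)^{2}\right) - 27693} = \frac{1}{\left(68 - 8 \left(- \frac{7}{4} - 3\right)^{2}\right) - 27693} = \frac{1}{\left(68 - 8 \left(- \frac{19}{4}\right)^{2}\right) - 27693} = \frac{1}{\left(68 - \frac{361}{2}\right) - 27693} = \frac{1}{- \frac{225}{2} - 27693} = \frac{1}{- \frac{55611}{2}} = - \frac{2}{55611}$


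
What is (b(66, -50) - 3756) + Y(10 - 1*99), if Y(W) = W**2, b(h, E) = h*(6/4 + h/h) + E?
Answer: 4280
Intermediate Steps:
b(h, E) = E + 5*h/2 (b(h, E) = h*(6*(1/4) + 1) + E = h*(3/2 + 1) + E = h*(5/2) + E = 5*h/2 + E = E + 5*h/2)
(b(66, -50) - 3756) + Y(10 - 1*99) = ((-50 + (5/2)*66) - 3756) + (10 - 1*99)**2 = ((-50 + 165) - 3756) + (10 - 99)**2 = (115 - 3756) + (-89)**2 = -3641 + 7921 = 4280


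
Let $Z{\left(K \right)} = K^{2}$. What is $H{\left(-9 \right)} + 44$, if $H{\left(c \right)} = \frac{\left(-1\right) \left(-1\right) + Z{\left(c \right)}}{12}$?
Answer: $\frac{305}{6} \approx 50.833$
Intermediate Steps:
$H{\left(c \right)} = \frac{1}{12} + \frac{c^{2}}{12}$ ($H{\left(c \right)} = \frac{\left(-1\right) \left(-1\right) + c^{2}}{12} = \left(1 + c^{2}\right) \frac{1}{12} = \frac{1}{12} + \frac{c^{2}}{12}$)
$H{\left(-9 \right)} + 44 = \left(\frac{1}{12} + \frac{\left(-9\right)^{2}}{12}\right) + 44 = \left(\frac{1}{12} + \frac{1}{12} \cdot 81\right) + 44 = \left(\frac{1}{12} + \frac{27}{4}\right) + 44 = \frac{41}{6} + 44 = \frac{305}{6}$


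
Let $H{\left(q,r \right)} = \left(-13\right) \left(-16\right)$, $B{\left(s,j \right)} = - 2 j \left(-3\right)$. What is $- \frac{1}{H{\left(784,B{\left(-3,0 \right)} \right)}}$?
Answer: $- \frac{1}{208} \approx -0.0048077$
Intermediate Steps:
$B{\left(s,j \right)} = 6 j$
$H{\left(q,r \right)} = 208$
$- \frac{1}{H{\left(784,B{\left(-3,0 \right)} \right)}} = - \frac{1}{208}$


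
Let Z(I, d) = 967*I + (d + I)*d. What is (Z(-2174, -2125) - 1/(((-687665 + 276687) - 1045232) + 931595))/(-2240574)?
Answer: -614946445826/195906454835 ≈ -3.1390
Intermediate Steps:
Z(I, d) = 967*I + d*(I + d) (Z(I, d) = 967*I + (I + d)*d = 967*I + d*(I + d))
(Z(-2174, -2125) - 1/(((-687665 + 276687) - 1045232) + 931595))/(-2240574) = (((-2125)**2 + 967*(-2174) - 2174*(-2125)) - 1/(((-687665 + 276687) - 1045232) + 931595))/(-2240574) = ((4515625 - 2102258 + 4619750) - 1/((-410978 - 1045232) + 931595))*(-1/2240574) = (7033117 - 1/(-1456210 + 931595))*(-1/2240574) = (7033117 - 1/(-524615))*(-1/2240574) = (7033117 - 1*(-1/524615))*(-1/2240574) = (7033117 + 1/524615)*(-1/2240574) = (3689678674956/524615)*(-1/2240574) = -614946445826/195906454835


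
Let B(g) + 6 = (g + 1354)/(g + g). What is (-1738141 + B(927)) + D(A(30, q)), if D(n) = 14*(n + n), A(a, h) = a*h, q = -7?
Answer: -3233423777/1854 ≈ -1.7440e+6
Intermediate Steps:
B(g) = -6 + (1354 + g)/(2*g) (B(g) = -6 + (g + 1354)/(g + g) = -6 + (1354 + g)/((2*g)) = -6 + (1354 + g)*(1/(2*g)) = -6 + (1354 + g)/(2*g))
D(n) = 28*n (D(n) = 14*(2*n) = 28*n)
(-1738141 + B(927)) + D(A(30, q)) = (-1738141 + (-11/2 + 677/927)) + 28*(30*(-7)) = (-1738141 + (-11/2 + 677*(1/927))) + 28*(-210) = (-1738141 + (-11/2 + 677/927)) - 5880 = (-1738141 - 8843/1854) - 5880 = -3222522257/1854 - 5880 = -3233423777/1854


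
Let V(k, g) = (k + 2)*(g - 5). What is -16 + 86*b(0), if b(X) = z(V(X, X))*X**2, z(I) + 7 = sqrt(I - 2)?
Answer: -16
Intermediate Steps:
V(k, g) = (-5 + g)*(2 + k) (V(k, g) = (2 + k)*(-5 + g) = (-5 + g)*(2 + k))
z(I) = -7 + sqrt(-2 + I) (z(I) = -7 + sqrt(I - 2) = -7 + sqrt(-2 + I))
b(X) = X**2*(-7 + sqrt(-12 + X**2 - 3*X)) (b(X) = (-7 + sqrt(-2 + (-10 - 5*X + 2*X + X*X)))*X**2 = (-7 + sqrt(-2 + (-10 - 5*X + 2*X + X**2)))*X**2 = (-7 + sqrt(-2 + (-10 + X**2 - 3*X)))*X**2 = (-7 + sqrt(-12 + X**2 - 3*X))*X**2 = X**2*(-7 + sqrt(-12 + X**2 - 3*X)))
-16 + 86*b(0) = -16 + 86*(0**2*(-7 + sqrt(-12 + 0**2 - 3*0))) = -16 + 86*(0*(-7 + sqrt(-12 + 0 + 0))) = -16 + 86*(0*(-7 + sqrt(-12))) = -16 + 86*(0*(-7 + 2*I*sqrt(3))) = -16 + 86*0 = -16 + 0 = -16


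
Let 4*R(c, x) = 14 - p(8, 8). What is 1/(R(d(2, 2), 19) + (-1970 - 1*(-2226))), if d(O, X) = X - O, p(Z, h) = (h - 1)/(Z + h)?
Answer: 64/16601 ≈ 0.0038552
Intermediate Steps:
p(Z, h) = (-1 + h)/(Z + h)
R(c, x) = 217/64 (R(c, x) = (14 - (-1 + 8)/(8 + 8))/4 = (14 - 7/16)/4 = (¼)*(217/16) = 217/64)
1/(R(d(2, 2), 19) + (-1970 - 1*(-2226))) = 1/(217/64 + (-1970 - 1*(-2226))) = 1/(217/64 + (-1970 + 2226)) = 1/(217/64 + 256) = 1/(16601/64) = 64/16601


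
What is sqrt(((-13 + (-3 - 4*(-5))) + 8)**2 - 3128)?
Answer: 2*I*sqrt(746) ≈ 54.626*I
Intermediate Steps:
sqrt(((-13 + (-3 - 4*(-5))) + 8)**2 - 3128) = sqrt(((-13 + (-3 + 20)) + 8)**2 - 3128) = sqrt(((-13 + 17) + 8)**2 - 3128) = sqrt((4 + 8)**2 - 3128) = sqrt(12**2 - 3128) = sqrt(144 - 3128) = sqrt(-2984) = 2*I*sqrt(746)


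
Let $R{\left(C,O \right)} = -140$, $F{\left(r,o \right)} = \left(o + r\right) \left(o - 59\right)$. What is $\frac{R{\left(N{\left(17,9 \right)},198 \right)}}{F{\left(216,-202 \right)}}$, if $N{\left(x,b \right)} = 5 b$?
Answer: $\frac{10}{261} \approx 0.038314$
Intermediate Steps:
$F{\left(r,o \right)} = \left(-59 + o\right) \left(o + r\right)$ ($F{\left(r,o \right)} = \left(o + r\right) \left(-59 + o\right) = \left(-59 + o\right) \left(o + r\right)$)
$\frac{R{\left(N{\left(17,9 \right)},198 \right)}}{F{\left(216,-202 \right)}} = - \frac{140}{\left(-202\right)^{2} - -11918 - 12744 - 43632} = - \frac{140}{40804 + 11918 - 12744 - 43632} = - \frac{140}{-3654} = \left(-140\right) \left(- \frac{1}{3654}\right) = \frac{10}{261}$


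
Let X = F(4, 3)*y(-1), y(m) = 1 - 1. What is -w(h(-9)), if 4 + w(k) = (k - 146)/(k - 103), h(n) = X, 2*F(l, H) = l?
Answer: 266/103 ≈ 2.5825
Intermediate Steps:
y(m) = 0
F(l, H) = l/2
X = 0 (X = ((½)*4)*0 = 2*0 = 0)
h(n) = 0
w(k) = -4 + (-146 + k)/(-103 + k) (w(k) = -4 + (k - 146)/(k - 103) = -4 + (-146 + k)/(-103 + k))
-w(h(-9)) = -(266 - 3*0)/(-103 + 0) = -(266 + 0)/(-103) = -(-1)*266/103 = -1*(-266/103) = 266/103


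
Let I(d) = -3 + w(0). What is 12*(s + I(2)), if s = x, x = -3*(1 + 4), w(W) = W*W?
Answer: -216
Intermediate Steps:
w(W) = W²
x = -15 (x = -3*5 = -15)
s = -15
I(d) = -3 (I(d) = -3 + 0² = -3 + 0 = -3)
12*(s + I(2)) = 12*(-15 - 3) = 12*(-18) = -216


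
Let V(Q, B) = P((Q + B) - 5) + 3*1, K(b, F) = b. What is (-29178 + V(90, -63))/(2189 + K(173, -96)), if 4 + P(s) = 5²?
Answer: -14577/1181 ≈ -12.343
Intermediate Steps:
P(s) = 21 (P(s) = -4 + 5² = -4 + 25 = 21)
V(Q, B) = 24 (V(Q, B) = 21 + 3*1 = 21 + 3 = 24)
(-29178 + V(90, -63))/(2189 + K(173, -96)) = (-29178 + 24)/(2189 + 173) = -29154/2362 = -29154*1/2362 = -14577/1181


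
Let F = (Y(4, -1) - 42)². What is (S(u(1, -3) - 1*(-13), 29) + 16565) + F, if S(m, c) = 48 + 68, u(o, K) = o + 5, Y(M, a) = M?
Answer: 18125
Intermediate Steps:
u(o, K) = 5 + o
S(m, c) = 116
F = 1444 (F = (4 - 42)² = (-38)² = 1444)
(S(u(1, -3) - 1*(-13), 29) + 16565) + F = (116 + 16565) + 1444 = 16681 + 1444 = 18125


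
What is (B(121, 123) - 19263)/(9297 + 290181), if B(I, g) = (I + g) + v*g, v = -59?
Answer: -13138/149739 ≈ -0.087739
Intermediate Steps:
B(I, g) = I - 58*g (B(I, g) = (I + g) - 59*g = I - 58*g)
(B(121, 123) - 19263)/(9297 + 290181) = ((121 - 58*123) - 19263)/(9297 + 290181) = ((121 - 7134) - 19263)/299478 = (-7013 - 19263)*(1/299478) = -26276*1/299478 = -13138/149739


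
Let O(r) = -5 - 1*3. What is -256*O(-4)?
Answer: 2048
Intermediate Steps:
O(r) = -8 (O(r) = -5 - 3 = -8)
-256*O(-4) = -256*(-8) = 2048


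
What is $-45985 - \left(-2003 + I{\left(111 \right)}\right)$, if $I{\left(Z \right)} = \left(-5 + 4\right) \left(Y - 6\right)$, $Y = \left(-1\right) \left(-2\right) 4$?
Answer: $-43980$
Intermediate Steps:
$Y = 8$ ($Y = 2 \cdot 4 = 8$)
$I{\left(Z \right)} = -2$ ($I{\left(Z \right)} = \left(-5 + 4\right) \left(8 - 6\right) = \left(-1\right) 2 = -2$)
$-45985 - \left(-2003 + I{\left(111 \right)}\right) = -45985 - \left(-2003 - 2\right) = -45985 - -2005 = -45985 + 2005 = -43980$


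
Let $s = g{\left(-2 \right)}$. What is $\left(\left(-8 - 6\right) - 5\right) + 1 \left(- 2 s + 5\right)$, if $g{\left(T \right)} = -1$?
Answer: $-12$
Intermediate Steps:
$s = -1$
$\left(\left(-8 - 6\right) - 5\right) + 1 \left(- 2 s + 5\right) = \left(\left(-8 - 6\right) - 5\right) + 1 \left(\left(-2\right) \left(-1\right) + 5\right) = \left(-14 - 5\right) + 1 \left(2 + 5\right) = -19 + 1 \cdot 7 = -19 + 7 = -12$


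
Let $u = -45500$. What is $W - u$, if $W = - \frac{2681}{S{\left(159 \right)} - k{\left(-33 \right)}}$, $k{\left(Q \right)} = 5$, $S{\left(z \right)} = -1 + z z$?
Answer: $\frac{1150009819}{25275} \approx 45500.0$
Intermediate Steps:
$S{\left(z \right)} = -1 + z^{2}$
$W = - \frac{2681}{25275}$ ($W = - \frac{2681}{\left(-1 + 159^{2}\right) - 5} = - \frac{2681}{\left(-1 + 25281\right) - 5} = - \frac{2681}{25280 - 5} = - \frac{2681}{25275} \approx -0.10607$)
$W - u = - \frac{2681}{25275} - -45500 = - \frac{2681}{25275} + 45500 = \frac{1150009819}{25275}$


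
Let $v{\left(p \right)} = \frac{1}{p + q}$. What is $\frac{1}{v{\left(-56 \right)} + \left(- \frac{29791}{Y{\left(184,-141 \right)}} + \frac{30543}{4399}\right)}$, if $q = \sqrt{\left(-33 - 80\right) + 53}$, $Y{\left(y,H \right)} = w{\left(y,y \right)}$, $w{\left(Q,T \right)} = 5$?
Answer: $- \frac{9201628066263280}{54761413116609989641} + \frac{967560050 i \sqrt{15}}{54761413116609989641} \approx -0.00016803 + 6.843 \cdot 10^{-11} i$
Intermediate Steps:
$Y{\left(y,H \right)} = 5$
$q = 2 i \sqrt{15}$ ($q = \sqrt{\left(-33 - 80\right) + 53} = \sqrt{-113 + 53} = \sqrt{-60} = 2 i \sqrt{15} \approx 7.746 i$)
$v{\left(p \right)} = \frac{1}{p + 2 i \sqrt{15}}$
$\frac{1}{v{\left(-56 \right)} + \left(- \frac{29791}{Y{\left(184,-141 \right)}} + \frac{30543}{4399}\right)} = \frac{1}{\frac{1}{-56 + 2 i \sqrt{15}} + \left(- \frac{29791}{5} + \frac{30543}{4399}\right)} = \frac{1}{\frac{1}{-56 + 2 i \sqrt{15}} - \frac{130897894}{21995}} = \frac{1}{- \frac{130897894}{21995} + \frac{1}{-56 + 2 i \sqrt{15}}}$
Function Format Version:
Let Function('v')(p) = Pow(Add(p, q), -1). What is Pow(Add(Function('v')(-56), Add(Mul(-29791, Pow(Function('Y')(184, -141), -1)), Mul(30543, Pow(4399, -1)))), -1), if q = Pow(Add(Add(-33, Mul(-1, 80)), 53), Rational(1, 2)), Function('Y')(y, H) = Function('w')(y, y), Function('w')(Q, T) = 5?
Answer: Add(Rational(-9201628066263280, 54761413116609989641), Mul(Rational(967560050, 54761413116609989641), I, Pow(15, Rational(1, 2)))) ≈ Add(-0.00016803, Mul(6.8430e-11, I))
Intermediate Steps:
Function('Y')(y, H) = 5
q = Mul(2, I, Pow(15, Rational(1, 2))) (q = Pow(Add(Add(-33, -80), 53), Rational(1, 2)) = Pow(Add(-113, 53), Rational(1, 2)) = Pow(-60, Rational(1, 2)) = Mul(2, I, Pow(15, Rational(1, 2))) ≈ Mul(7.7460, I))
Function('v')(p) = Pow(Add(p, Mul(2, I, Pow(15, Rational(1, 2)))), -1)
Pow(Add(Function('v')(-56), Add(Mul(-29791, Pow(Function('Y')(184, -141), -1)), Mul(30543, Pow(4399, -1)))), -1) = Pow(Add(Pow(Add(-56, Mul(2, I, Pow(15, Rational(1, 2)))), -1), Add(Mul(-29791, Pow(5, -1)), Mul(30543, Pow(4399, -1)))), -1) = Pow(Add(Pow(Add(-56, Mul(2, I, Pow(15, Rational(1, 2)))), -1), Add(Mul(-29791, Rational(1, 5)), Mul(30543, Rational(1, 4399)))), -1) = Pow(Add(Pow(Add(-56, Mul(2, I, Pow(15, Rational(1, 2)))), -1), Add(Rational(-29791, 5), Rational(30543, 4399))), -1) = Pow(Add(Pow(Add(-56, Mul(2, I, Pow(15, Rational(1, 2)))), -1), Rational(-130897894, 21995)), -1) = Pow(Add(Rational(-130897894, 21995), Pow(Add(-56, Mul(2, I, Pow(15, Rational(1, 2)))), -1)), -1)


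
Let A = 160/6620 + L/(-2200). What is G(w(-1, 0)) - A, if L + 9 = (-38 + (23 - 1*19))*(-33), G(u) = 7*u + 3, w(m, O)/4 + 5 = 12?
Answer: 145262603/728200 ≈ 199.48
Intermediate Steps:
w(m, O) = 28 (w(m, O) = -20 + 4*12 = -20 + 48 = 28)
G(u) = 3 + 7*u
L = 1113 (L = -9 + (-38 + (23 - 1*19))*(-33) = -9 + (-38 + (23 - 19))*(-33) = -9 + (-38 + 4)*(-33) = -9 - 34*(-33) = -9 + 1122 = 1113)
A = -350803/728200 (A = 160/6620 + 1113/(-2200) = 160*(1/6620) + 1113*(-1/2200) = 8/331 - 1113/2200 = -350803/728200 ≈ -0.48174)
G(w(-1, 0)) - A = (3 + 7*28) - 1*(-350803/728200) = (3 + 196) + 350803/728200 = 199 + 350803/728200 = 145262603/728200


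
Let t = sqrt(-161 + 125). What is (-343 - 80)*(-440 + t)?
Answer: 186120 - 2538*I ≈ 1.8612e+5 - 2538.0*I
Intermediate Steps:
t = 6*I (t = sqrt(-36) = 6*I ≈ 6.0*I)
(-343 - 80)*(-440 + t) = (-343 - 80)*(-440 + 6*I) = -423*(-440 + 6*I) = 186120 - 2538*I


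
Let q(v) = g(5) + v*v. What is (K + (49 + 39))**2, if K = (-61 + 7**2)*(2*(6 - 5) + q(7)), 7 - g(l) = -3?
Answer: 414736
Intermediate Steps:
g(l) = 10 (g(l) = 7 - 1*(-3) = 7 + 3 = 10)
q(v) = 10 + v**2 (q(v) = 10 + v*v = 10 + v**2)
K = -732 (K = (-61 + 7**2)*(2*(6 - 5) + (10 + 7**2)) = (-61 + 49)*(2*1 + (10 + 49)) = -12*(2 + 59) = -12*61 = -732)
(K + (49 + 39))**2 = (-732 + (49 + 39))**2 = (-732 + 88)**2 = (-644)**2 = 414736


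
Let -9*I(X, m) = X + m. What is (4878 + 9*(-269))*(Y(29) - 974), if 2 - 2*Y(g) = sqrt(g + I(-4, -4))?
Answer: -2390661 - 819*sqrt(269)/2 ≈ -2.3974e+6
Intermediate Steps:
I(X, m) = -X/9 - m/9 (I(X, m) = -(X + m)/9 = -X/9 - m/9)
Y(g) = 1 - sqrt(8/9 + g)/2 (Y(g) = 1 - sqrt(g + (-1/9*(-4) - 1/9*(-4)))/2 = 1 - sqrt(g + (4/9 + 4/9))/2 = 1 - sqrt(g + 8/9)/2 = 1 - sqrt(8/9 + g)/2)
(4878 + 9*(-269))*(Y(29) - 974) = (4878 + 9*(-269))*((1 - sqrt(8 + 9*29)/6) - 974) = (4878 - 2421)*((1 - sqrt(8 + 261)/6) - 974) = 2457*((1 - sqrt(269)/6) - 974) = 2457*(-973 - sqrt(269)/6) = -2390661 - 819*sqrt(269)/2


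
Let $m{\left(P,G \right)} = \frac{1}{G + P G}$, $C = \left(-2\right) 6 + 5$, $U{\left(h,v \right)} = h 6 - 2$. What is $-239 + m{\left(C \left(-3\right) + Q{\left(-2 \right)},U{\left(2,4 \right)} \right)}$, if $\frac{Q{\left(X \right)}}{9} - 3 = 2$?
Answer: $- \frac{160129}{670} \approx -239.0$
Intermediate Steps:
$Q{\left(X \right)} = 45$ ($Q{\left(X \right)} = 27 + 9 \cdot 2 = 27 + 18 = 45$)
$U{\left(h,v \right)} = -2 + 6 h$ ($U{\left(h,v \right)} = 6 h - 2 = -2 + 6 h$)
$C = -7$ ($C = -12 + 5 = -7$)
$m{\left(P,G \right)} = \frac{1}{G + G P}$
$-239 + m{\left(C \left(-3\right) + Q{\left(-2 \right)},U{\left(2,4 \right)} \right)} = -239 + \frac{1}{\left(-2 + 6 \cdot 2\right) \left(1 + \left(\left(-7\right) \left(-3\right) + 45\right)\right)} = -239 + \frac{1}{\left(-2 + 12\right) \left(1 + \left(21 + 45\right)\right)} = -239 + \frac{1}{10 \left(1 + 66\right)} = -239 + \frac{1}{10 \cdot 67} = -239 + \frac{1}{10} \cdot \frac{1}{67} = -239 + \frac{1}{670} = - \frac{160129}{670}$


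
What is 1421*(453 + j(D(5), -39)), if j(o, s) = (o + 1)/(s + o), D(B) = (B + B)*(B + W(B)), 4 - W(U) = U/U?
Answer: 26507334/41 ≈ 6.4652e+5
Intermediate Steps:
W(U) = 3 (W(U) = 4 - U/U = 4 - 1*1 = 4 - 1 = 3)
D(B) = 2*B*(3 + B) (D(B) = (B + B)*(B + 3) = (2*B)*(3 + B) = 2*B*(3 + B))
j(o, s) = (1 + o)/(o + s)
1421*(453 + j(D(5), -39)) = 1421*(453 + (1 + 2*5*(3 + 5))/(2*5*(3 + 5) - 39)) = 1421*(453 + (1 + 2*5*8)/(2*5*8 - 39)) = 1421*(453 + (1 + 80)/(80 - 39)) = 1421*(453 + 81/41) = 1421*(18654/41) = 26507334/41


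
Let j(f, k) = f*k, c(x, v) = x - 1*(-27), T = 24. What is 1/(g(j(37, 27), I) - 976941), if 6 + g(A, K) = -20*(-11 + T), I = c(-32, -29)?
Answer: -1/977207 ≈ -1.0233e-6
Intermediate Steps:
c(x, v) = 27 + x (c(x, v) = x + 27 = 27 + x)
I = -5 (I = 27 - 32 = -5)
g(A, K) = -266 (g(A, K) = -6 - 20*(-11 + 24) = -6 - 20*13 = -6 - 260 = -266)
1/(g(j(37, 27), I) - 976941) = 1/(-266 - 976941) = 1/(-977207) = -1/977207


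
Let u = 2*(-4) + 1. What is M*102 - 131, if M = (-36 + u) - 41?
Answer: -8699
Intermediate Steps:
u = -7 (u = -8 + 1 = -7)
M = -84 (M = (-36 - 7) - 41 = -43 - 41 = -84)
M*102 - 131 = -84*102 - 131 = -8568 - 131 = -8699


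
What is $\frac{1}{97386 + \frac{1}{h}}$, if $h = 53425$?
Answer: $\frac{53425}{5202847051} \approx 1.0268 \cdot 10^{-5}$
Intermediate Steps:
$\frac{1}{97386 + \frac{1}{h}} = \frac{1}{97386 + \frac{1}{53425}} = \frac{1}{\frac{5202847051}{53425}} = \frac{53425}{5202847051}$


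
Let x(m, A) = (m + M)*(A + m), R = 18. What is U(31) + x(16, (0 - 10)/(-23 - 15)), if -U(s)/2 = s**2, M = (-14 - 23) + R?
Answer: -37445/19 ≈ -1970.8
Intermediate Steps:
M = -19 (M = (-14 - 23) + 18 = -37 + 18 = -19)
U(s) = -2*s**2
x(m, A) = (-19 + m)*(A + m) (x(m, A) = (m - 19)*(A + m) = (-19 + m)*(A + m))
U(31) + x(16, (0 - 10)/(-23 - 15)) = -2*31**2 + (16**2 - 19*(0 - 10)/(-23 - 15) - 19*16 + ((0 - 10)/(-23 - 15))*16) = -2*961 + (256 - (-190)/(-38) - 304 - 10/(-38)*16) = -1922 + (256 - (-190)*(-1)/38 - 304 - 10*(-1/38)*16) = -1922 + (256 - 19*5/19 - 304 + (5/19)*16) = -1922 + (256 - 5 - 304 + 80/19) = -1922 - 927/19 = -37445/19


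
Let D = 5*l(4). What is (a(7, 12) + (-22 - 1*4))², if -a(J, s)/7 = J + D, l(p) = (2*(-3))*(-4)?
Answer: 837225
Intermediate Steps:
l(p) = 24 (l(p) = -6*(-4) = 24)
D = 120 (D = 5*24 = 120)
a(J, s) = -840 - 7*J (a(J, s) = -7*(J + 120) = -7*(120 + J) = -840 - 7*J)
(a(7, 12) + (-22 - 1*4))² = ((-840 - 7*7) + (-22 - 1*4))² = ((-840 - 49) + (-22 - 4))² = (-889 - 26)² = (-915)² = 837225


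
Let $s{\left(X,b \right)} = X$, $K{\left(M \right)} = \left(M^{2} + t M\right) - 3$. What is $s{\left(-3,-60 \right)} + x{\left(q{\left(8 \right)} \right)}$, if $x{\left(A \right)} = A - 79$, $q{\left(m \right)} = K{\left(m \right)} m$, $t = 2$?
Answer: $534$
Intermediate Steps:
$K{\left(M \right)} = -3 + M^{2} + 2 M$ ($K{\left(M \right)} = \left(M^{2} + 2 M\right) - 3 = -3 + M^{2} + 2 M$)
$q{\left(m \right)} = m \left(-3 + m^{2} + 2 m\right)$ ($q{\left(m \right)} = \left(-3 + m^{2} + 2 m\right) m = m \left(-3 + m^{2} + 2 m\right)$)
$x{\left(A \right)} = -79 + A$
$s{\left(-3,-60 \right)} + x{\left(q{\left(8 \right)} \right)} = -3 - \left(79 - 8 \left(-3 + 8^{2} + 2 \cdot 8\right)\right) = -3 - \left(79 - 8 \left(-3 + 64 + 16\right)\right) = -3 + \left(-79 + 8 \cdot 77\right) = -3 + \left(-79 + 616\right) = -3 + 537 = 534$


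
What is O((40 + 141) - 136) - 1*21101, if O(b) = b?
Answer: -21056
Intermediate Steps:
O((40 + 141) - 136) - 1*21101 = ((40 + 141) - 136) - 1*21101 = (181 - 136) - 21101 = 45 - 21101 = -21056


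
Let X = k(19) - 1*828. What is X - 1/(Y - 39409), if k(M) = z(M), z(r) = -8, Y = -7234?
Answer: -38993547/46643 ≈ -836.00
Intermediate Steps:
k(M) = -8
X = -836 (X = -8 - 1*828 = -8 - 828 = -836)
X - 1/(Y - 39409) = -836 - 1/(-7234 - 39409) = -836 - 1/(-46643) = -836 - 1*(-1/46643) = -836 + 1/46643 = -38993547/46643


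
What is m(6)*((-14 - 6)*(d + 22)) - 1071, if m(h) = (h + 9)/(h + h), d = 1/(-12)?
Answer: -19427/12 ≈ -1618.9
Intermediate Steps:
d = -1/12 ≈ -0.083333
m(h) = (9 + h)/(2*h) (m(h) = (9 + h)/((2*h)) = (9 + h)*(1/(2*h)) = (9 + h)/(2*h))
m(6)*((-14 - 6)*(d + 22)) - 1071 = ((½)*(9 + 6)/6)*((-14 - 6)*(-1/12 + 22)) - 1071 = ((½)*(⅙)*15)*(-20*263/12) - 1071 = (5/4)*(-1315/3) - 1071 = -6575/12 - 1071 = -19427/12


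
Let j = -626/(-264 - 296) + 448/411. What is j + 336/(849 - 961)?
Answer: -91157/115080 ≈ -0.79212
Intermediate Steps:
j = 254083/115080 (j = -626/(-560) + 448*(1/411) = -626*(-1/560) + 448/411 = 313/280 + 448/411 = 254083/115080 ≈ 2.2079)
j + 336/(849 - 961) = 254083/115080 + 336/(849 - 961) = 254083/115080 + 336/(-112) = 254083/115080 + 336*(-1/112) = 254083/115080 - 3 = -91157/115080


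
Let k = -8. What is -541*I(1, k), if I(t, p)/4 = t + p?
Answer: 15148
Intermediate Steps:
I(t, p) = 4*p + 4*t (I(t, p) = 4*(t + p) = 4*(p + t) = 4*p + 4*t)
-541*I(1, k) = -541*(4*(-8) + 4*1) = -541*(-32 + 4) = -541*(-28) = 15148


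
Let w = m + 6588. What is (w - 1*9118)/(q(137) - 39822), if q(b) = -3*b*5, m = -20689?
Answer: 23219/41877 ≈ 0.55446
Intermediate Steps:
w = -14101 (w = -20689 + 6588 = -14101)
q(b) = -15*b
(w - 1*9118)/(q(137) - 39822) = (-14101 - 1*9118)/(-15*137 - 39822) = (-14101 - 9118)/(-2055 - 39822) = -23219/(-41877) = -23219*(-1/41877) = 23219/41877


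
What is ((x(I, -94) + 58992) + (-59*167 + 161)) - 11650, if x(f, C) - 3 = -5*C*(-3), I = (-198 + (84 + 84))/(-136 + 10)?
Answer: 36243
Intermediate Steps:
I = 5/21 (I = (-198 + 168)/(-126) = -30*(-1/126) = 5/21 ≈ 0.23810)
x(f, C) = 3 + 15*C (x(f, C) = 3 - 5*C*(-3) = 3 + 15*C)
((x(I, -94) + 58992) + (-59*167 + 161)) - 11650 = (((3 + 15*(-94)) + 58992) + (-59*167 + 161)) - 11650 = (((3 - 1410) + 58992) + (-9853 + 161)) - 11650 = ((-1407 + 58992) - 9692) - 11650 = (57585 - 9692) - 11650 = 47893 - 11650 = 36243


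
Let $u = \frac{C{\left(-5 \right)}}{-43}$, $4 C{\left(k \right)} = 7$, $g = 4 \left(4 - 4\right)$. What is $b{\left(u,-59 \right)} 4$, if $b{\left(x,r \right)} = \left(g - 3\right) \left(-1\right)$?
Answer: $12$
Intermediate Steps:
$g = 0$ ($g = 4 \cdot 0 = 0$)
$C{\left(k \right)} = \frac{7}{4}$ ($C{\left(k \right)} = \frac{1}{4} \cdot 7 = \frac{7}{4}$)
$u = - \frac{7}{172}$ ($u = \frac{7}{4 \left(-43\right)} = \frac{7}{4} \left(- \frac{1}{43}\right) = - \frac{7}{172} \approx -0.040698$)
$b{\left(x,r \right)} = 3$ ($b{\left(x,r \right)} = \left(0 - 3\right) \left(-1\right) = \left(-3\right) \left(-1\right) = 3$)
$b{\left(u,-59 \right)} 4 = 3 \cdot 4 = 12$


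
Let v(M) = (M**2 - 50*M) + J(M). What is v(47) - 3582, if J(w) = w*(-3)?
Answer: -3864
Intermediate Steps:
J(w) = -3*w
v(M) = M**2 - 53*M (v(M) = (M**2 - 50*M) - 3*M = M**2 - 53*M)
v(47) - 3582 = 47*(-53 + 47) - 3582 = 47*(-6) - 3582 = -282 - 3582 = -3864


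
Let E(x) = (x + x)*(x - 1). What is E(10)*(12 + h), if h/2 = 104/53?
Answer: 151920/53 ≈ 2866.4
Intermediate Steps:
h = 208/53 (h = 2*(104/53) = 208/53 ≈ 3.9245)
E(x) = 2*x*(-1 + x) (E(x) = (2*x)*(-1 + x) = 2*x*(-1 + x))
E(10)*(12 + h) = (2*10*(-1 + 10))*(12 + 208/53) = (2*10*9)*(844/53) = 180*(844/53) = 151920/53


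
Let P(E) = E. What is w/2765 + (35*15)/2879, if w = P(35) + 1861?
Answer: 87471/100765 ≈ 0.86807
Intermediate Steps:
w = 1896 (w = 35 + 1861 = 1896)
w/2765 + (35*15)/2879 = 1896/2765 + (35*15)/2879 = 1896*(1/2765) + 525*(1/2879) = 24/35 + 525/2879 = 87471/100765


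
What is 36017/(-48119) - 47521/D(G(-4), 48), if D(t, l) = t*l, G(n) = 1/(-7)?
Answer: 16004912177/2309712 ≈ 6929.4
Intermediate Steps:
G(n) = -⅐
D(t, l) = l*t
36017/(-48119) - 47521/D(G(-4), 48) = 36017/(-48119) - 47521/(48*(-⅐)) = 36017*(-1/48119) - 47521/(-48/7) = -36017/48119 - 47521*(-7/48) = -36017/48119 + 332647/48 = 16004912177/2309712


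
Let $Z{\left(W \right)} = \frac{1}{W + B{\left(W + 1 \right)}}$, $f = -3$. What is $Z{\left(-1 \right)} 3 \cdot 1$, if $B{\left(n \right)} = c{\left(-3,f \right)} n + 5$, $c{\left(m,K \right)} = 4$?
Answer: $\frac{3}{4} \approx 0.75$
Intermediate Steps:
$B{\left(n \right)} = 5 + 4 n$ ($B{\left(n \right)} = 4 n + 5 = 5 + 4 n$)
$Z{\left(W \right)} = \frac{1}{9 + 5 W}$ ($Z{\left(W \right)} = \frac{1}{W + \left(5 + 4 \left(W + 1\right)\right)} = \frac{1}{W + \left(5 + 4 \left(1 + W\right)\right)} = \frac{1}{W + \left(5 + \left(4 + 4 W\right)\right)} = \frac{1}{W + \left(9 + 4 W\right)} = \frac{1}{9 + 5 W}$)
$Z{\left(-1 \right)} 3 \cdot 1 = \frac{1}{9 + 5 \left(-1\right)} 3 \cdot 1 = \frac{1}{9 - 5} \cdot 3 \cdot 1 = \frac{1}{4} \cdot 3 \cdot 1 = \frac{3}{4} \cdot 1 = \frac{3}{4}$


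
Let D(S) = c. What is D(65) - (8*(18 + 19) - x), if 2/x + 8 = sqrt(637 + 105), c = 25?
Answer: -91861/339 + sqrt(742)/339 ≈ -270.90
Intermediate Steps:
D(S) = 25
x = 2/(-8 + sqrt(742)) (x = 2/(-8 + sqrt(637 + 105)) = 2/(-8 + sqrt(742)) ≈ 0.10395)
D(65) - (8*(18 + 19) - x) = 25 - (8*(18 + 19) - (8/339 + sqrt(742)/339)) = 25 - (8*37 + (-8/339 - sqrt(742)/339)) = 25 - (296 + (-8/339 - sqrt(742)/339)) = 25 - (100336/339 - sqrt(742)/339) = 25 + (-100336/339 + sqrt(742)/339) = -91861/339 + sqrt(742)/339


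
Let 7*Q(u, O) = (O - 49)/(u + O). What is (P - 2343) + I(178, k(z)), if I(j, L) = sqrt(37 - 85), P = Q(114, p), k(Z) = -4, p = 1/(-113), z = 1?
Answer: -211266819/90167 + 4*I*sqrt(3) ≈ -2343.1 + 6.9282*I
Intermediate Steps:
p = -1/113 ≈ -0.0088496
Q(u, O) = (-49 + O)/(7*(O + u)) (Q(u, O) = ((O - 49)/(u + O))/7 = ((-49 + O)/(O + u))/7 = (-49 + O)/(7*(O + u)))
P = -5538/90167 (P = (-7 + (1/7)*(-1/113))/(-1/113 + 114) = (-7 - 1/791)/(12881/113) = (113/12881)*(-5538/791) = -5538/90167 ≈ -0.061419)
I(j, L) = 4*I*sqrt(3) (I(j, L) = sqrt(-48) = 4*I*sqrt(3))
(P - 2343) + I(178, k(z)) = (-5538/90167 - 2343) + 4*I*sqrt(3) = -211266819/90167 + 4*I*sqrt(3)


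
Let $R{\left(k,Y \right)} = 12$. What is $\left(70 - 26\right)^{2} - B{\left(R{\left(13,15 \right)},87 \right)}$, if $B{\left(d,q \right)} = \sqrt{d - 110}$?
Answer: $1936 - 7 i \sqrt{2} \approx 1936.0 - 9.8995 i$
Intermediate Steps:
$B{\left(d,q \right)} = \sqrt{-110 + d}$
$\left(70 - 26\right)^{2} - B{\left(R{\left(13,15 \right)},87 \right)} = \left(70 - 26\right)^{2} - \sqrt{-110 + 12} = 44^{2} - \sqrt{-98} = 1936 - 7 i \sqrt{2}$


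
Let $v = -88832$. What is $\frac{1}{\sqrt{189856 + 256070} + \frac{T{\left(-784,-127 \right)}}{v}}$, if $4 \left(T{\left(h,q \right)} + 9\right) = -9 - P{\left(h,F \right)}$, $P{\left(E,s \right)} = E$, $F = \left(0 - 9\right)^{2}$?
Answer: $\frac{262587392}{56301719370836663} + \frac{126257987584 \sqrt{445926}}{56301719370836663} \approx 0.0014975$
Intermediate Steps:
$F = 81$ ($F = \left(0 - 9\right)^{2} = \left(-9\right)^{2} = 81$)
$T{\left(h,q \right)} = - \frac{45}{4} - \frac{h}{4}$ ($T{\left(h,q \right)} = -9 + \frac{-9 - h}{4} = -9 - \left(\frac{9}{4} + \frac{h}{4}\right) = - \frac{45}{4} - \frac{h}{4}$)
$\frac{1}{\sqrt{189856 + 256070} + \frac{T{\left(-784,-127 \right)}}{v}} = \frac{1}{\sqrt{189856 + 256070} + \frac{- \frac{45}{4} - -196}{-88832}} = \frac{1}{\sqrt{445926} + \left(- \frac{45}{4} + 196\right) \left(- \frac{1}{88832}\right)} = \frac{1}{\sqrt{445926} + \frac{739}{4} \left(- \frac{1}{88832}\right)} = \frac{1}{\sqrt{445926} - \frac{739}{355328}} = \frac{1}{- \frac{739}{355328} + \sqrt{445926}}$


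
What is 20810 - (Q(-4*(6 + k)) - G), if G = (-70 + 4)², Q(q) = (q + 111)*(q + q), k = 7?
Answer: 31302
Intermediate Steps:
Q(q) = 2*q*(111 + q) (Q(q) = (111 + q)*(2*q) = 2*q*(111 + q))
G = 4356 (G = (-66)² = 4356)
20810 - (Q(-4*(6 + k)) - G) = 20810 - (2*(-4*(6 + 7))*(111 - 4*(6 + 7)) - 1*4356) = 20810 - (2*(-4*13)*(111 - 4*13) - 4356) = 20810 - (2*(-52)*(111 - 52) - 4356) = 20810 - (2*(-52)*59 - 4356) = 20810 - (-6136 - 4356) = 20810 - 1*(-10492) = 20810 + 10492 = 31302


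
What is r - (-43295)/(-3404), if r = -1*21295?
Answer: -72531475/3404 ≈ -21308.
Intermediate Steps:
r = -21295
r - (-43295)/(-3404) = -21295 - (-43295)/(-3404) = -21295 - (-43295)*(-1)/3404 = -21295 - 1*43295/3404 = -21295 - 43295/3404 = -72531475/3404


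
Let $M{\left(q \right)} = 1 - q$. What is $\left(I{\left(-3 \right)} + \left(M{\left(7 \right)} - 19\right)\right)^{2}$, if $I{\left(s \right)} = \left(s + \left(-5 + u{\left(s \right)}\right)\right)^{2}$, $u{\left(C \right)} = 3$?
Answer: $0$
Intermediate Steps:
$I{\left(s \right)} = \left(-2 + s\right)^{2}$ ($I{\left(s \right)} = \left(s + \left(-5 + 3\right)\right)^{2} = \left(s - 2\right)^{2} = \left(-2 + s\right)^{2}$)
$\left(I{\left(-3 \right)} + \left(M{\left(7 \right)} - 19\right)\right)^{2} = \left(\left(-2 - 3\right)^{2} + \left(\left(1 - 7\right) - 19\right)\right)^{2} = \left(\left(-5\right)^{2} + \left(\left(1 - 7\right) - 19\right)\right)^{2} = \left(25 - 25\right)^{2} = 0^{2} = 0$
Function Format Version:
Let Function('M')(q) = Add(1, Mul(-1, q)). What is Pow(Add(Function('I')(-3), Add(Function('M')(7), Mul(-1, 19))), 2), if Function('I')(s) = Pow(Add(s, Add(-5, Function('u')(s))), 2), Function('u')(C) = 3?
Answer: 0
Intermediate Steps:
Function('I')(s) = Pow(Add(-2, s), 2) (Function('I')(s) = Pow(Add(s, Add(-5, 3)), 2) = Pow(Add(s, -2), 2) = Pow(Add(-2, s), 2))
Pow(Add(Function('I')(-3), Add(Function('M')(7), Mul(-1, 19))), 2) = Pow(Add(Pow(Add(-2, -3), 2), Add(Add(1, Mul(-1, 7)), Mul(-1, 19))), 2) = Pow(Add(Pow(-5, 2), Add(Add(1, -7), -19)), 2) = Pow(Add(25, Add(-6, -19)), 2) = Pow(Add(25, -25), 2) = Pow(0, 2) = 0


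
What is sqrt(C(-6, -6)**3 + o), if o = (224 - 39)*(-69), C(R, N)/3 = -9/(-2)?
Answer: I*sqrt(164874)/4 ≈ 101.51*I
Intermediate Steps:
C(R, N) = 27/2 (C(R, N) = 3*(-9/(-2)) = 3*(-9*(-1)/2) = 3*(-3*(-3/2)) = 3*(9/2) = 27/2)
o = -12765 (o = 185*(-69) = -12765)
sqrt(C(-6, -6)**3 + o) = sqrt((27/2)**3 - 12765) = sqrt(19683/8 - 12765) = sqrt(-82437/8) = I*sqrt(164874)/4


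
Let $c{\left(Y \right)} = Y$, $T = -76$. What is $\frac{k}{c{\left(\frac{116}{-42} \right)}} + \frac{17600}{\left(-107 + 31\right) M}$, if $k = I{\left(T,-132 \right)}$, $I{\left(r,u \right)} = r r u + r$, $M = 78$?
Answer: $\frac{5932629694}{21489} \approx 2.7608 \cdot 10^{5}$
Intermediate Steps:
$I{\left(r,u \right)} = r + u r^{2}$ ($I{\left(r,u \right)} = r^{2} u + r = u r^{2} + r = r + u r^{2}$)
$k = -762508$ ($k = - 76 \left(1 - -10032\right) = - 76 \left(1 + 10032\right) = \left(-76\right) 10033 = -762508$)
$\frac{k}{c{\left(\frac{116}{-42} \right)}} + \frac{17600}{\left(-107 + 31\right) M} = - \frac{762508}{116 \frac{1}{-42}} + \frac{17600}{\left(-107 + 31\right) 78} = - \frac{762508}{116 \left(- \frac{1}{42}\right)} + \frac{17600}{\left(-76\right) 78} = - \frac{762508}{- \frac{58}{21}} + \frac{17600}{-5928} = \left(-762508\right) \left(- \frac{21}{58}\right) + 17600 \left(- \frac{1}{5928}\right) = \frac{8006334}{29} - \frac{2200}{741} = \frac{5932629694}{21489}$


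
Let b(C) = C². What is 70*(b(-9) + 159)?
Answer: 16800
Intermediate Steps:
70*(b(-9) + 159) = 70*((-9)² + 159) = 70*(81 + 159) = 70*240 = 16800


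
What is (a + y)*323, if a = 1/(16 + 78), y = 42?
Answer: 1275527/94 ≈ 13569.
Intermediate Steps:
a = 1/94 ≈ 0.010638
(a + y)*323 = (1/94 + 42)*323 = (3949/94)*323 = 1275527/94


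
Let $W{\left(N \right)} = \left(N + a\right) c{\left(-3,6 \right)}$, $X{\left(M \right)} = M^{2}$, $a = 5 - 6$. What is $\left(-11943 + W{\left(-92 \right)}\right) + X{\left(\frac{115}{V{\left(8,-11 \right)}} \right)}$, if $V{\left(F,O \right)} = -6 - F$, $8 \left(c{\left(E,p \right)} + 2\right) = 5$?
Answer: $- \frac{4605079}{392} \approx -11748.0$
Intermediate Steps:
$c{\left(E,p \right)} = - \frac{11}{8}$ ($c{\left(E,p \right)} = -2 + \frac{1}{8} \cdot 5 = -2 + \frac{5}{8} = - \frac{11}{8}$)
$a = -1$ ($a = 5 - 6 = -1$)
$W{\left(N \right)} = \frac{11}{8} - \frac{11 N}{8}$ ($W{\left(N \right)} = \left(N - 1\right) \left(- \frac{11}{8}\right) = \left(-1 + N\right) \left(- \frac{11}{8}\right) = \frac{11}{8} - \frac{11 N}{8}$)
$\left(-11943 + W{\left(-92 \right)}\right) + X{\left(\frac{115}{V{\left(8,-11 \right)}} \right)} = \left(-11943 + \left(\frac{11}{8} - - \frac{253}{2}\right)\right) + \left(\frac{115}{-6 - 8}\right)^{2} = \left(-11943 + \left(\frac{11}{8} + \frac{253}{2}\right)\right) + \left(\frac{115}{-6 - 8}\right)^{2} = \left(-11943 + \frac{1023}{8}\right) + \left(\frac{115}{-14}\right)^{2} = - \frac{94521}{8} + \left(115 \left(- \frac{1}{14}\right)\right)^{2} = - \frac{94521}{8} + \left(- \frac{115}{14}\right)^{2} = - \frac{94521}{8} + \frac{13225}{196} = - \frac{4605079}{392}$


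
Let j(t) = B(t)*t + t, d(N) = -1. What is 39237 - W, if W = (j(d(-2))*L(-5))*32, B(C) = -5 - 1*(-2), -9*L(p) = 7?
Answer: 353581/9 ≈ 39287.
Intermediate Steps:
L(p) = -7/9 (L(p) = -⅑*7 = -7/9)
B(C) = -3 (B(C) = -5 + 2 = -3)
j(t) = -2*t (j(t) = -3*t + t = -2*t)
W = -448/9 (W = (-2*(-1)*(-7/9))*32 = (2*(-7/9))*32 = -14/9*32 = -448/9 ≈ -49.778)
39237 - W = 39237 - 1*(-448/9) = 39237 + 448/9 = 353581/9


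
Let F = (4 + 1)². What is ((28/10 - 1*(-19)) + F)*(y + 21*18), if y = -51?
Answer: 76518/5 ≈ 15304.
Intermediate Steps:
F = 25 (F = 5² = 25)
((28/10 - 1*(-19)) + F)*(y + 21*18) = ((28/10 - 1*(-19)) + 25)*(-51 + 21*18) = ((28*(⅒) + 19) + 25)*(-51 + 378) = ((14/5 + 19) + 25)*327 = (109/5 + 25)*327 = (234/5)*327 = 76518/5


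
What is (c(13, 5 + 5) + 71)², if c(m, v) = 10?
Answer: 6561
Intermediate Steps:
(c(13, 5 + 5) + 71)² = (10 + 71)² = 81² = 6561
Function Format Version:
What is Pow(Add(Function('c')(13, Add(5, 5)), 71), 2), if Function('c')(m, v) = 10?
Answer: 6561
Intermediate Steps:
Pow(Add(Function('c')(13, Add(5, 5)), 71), 2) = Pow(Add(10, 71), 2) = Pow(81, 2) = 6561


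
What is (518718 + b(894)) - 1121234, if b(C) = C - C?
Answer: -602516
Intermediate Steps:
b(C) = 0
(518718 + b(894)) - 1121234 = (518718 + 0) - 1121234 = 518718 - 1121234 = -602516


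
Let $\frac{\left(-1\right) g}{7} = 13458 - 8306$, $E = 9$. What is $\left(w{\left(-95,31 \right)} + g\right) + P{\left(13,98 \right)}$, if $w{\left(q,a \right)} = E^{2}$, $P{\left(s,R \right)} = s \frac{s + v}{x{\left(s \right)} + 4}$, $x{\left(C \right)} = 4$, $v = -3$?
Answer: $- \frac{143867}{4} \approx -35967.0$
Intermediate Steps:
$P{\left(s,R \right)} = s \left(- \frac{3}{8} + \frac{s}{8}\right)$ ($P{\left(s,R \right)} = s \frac{s - 3}{4 + 4} = s \frac{-3 + s}{8} = s \left(-3 + s\right) \frac{1}{8} = s \left(- \frac{3}{8} + \frac{s}{8}\right)$)
$w{\left(q,a \right)} = 81$ ($w{\left(q,a \right)} = 9^{2} = 81$)
$g = -36064$ ($g = - 7 \left(13458 - 8306\right) = \left(-7\right) 5152 = -36064$)
$\left(w{\left(-95,31 \right)} + g\right) + P{\left(13,98 \right)} = \left(81 - 36064\right) + \frac{1}{8} \cdot 13 \left(-3 + 13\right) = -35983 + \frac{1}{8} \cdot 13 \cdot 10 = -35983 + \frac{65}{4} = - \frac{143867}{4}$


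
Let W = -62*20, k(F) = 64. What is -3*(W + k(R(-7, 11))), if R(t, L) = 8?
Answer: 3528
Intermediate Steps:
W = -1240
-3*(W + k(R(-7, 11))) = -3*(-1240 + 64) = -3*(-1176) = 3528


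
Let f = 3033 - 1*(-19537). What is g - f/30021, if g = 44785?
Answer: 1344467915/30021 ≈ 44784.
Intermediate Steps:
f = 22570 (f = 3033 + 19537 = 22570)
g - f/30021 = 44785 - 22570/30021 = 1344467915/30021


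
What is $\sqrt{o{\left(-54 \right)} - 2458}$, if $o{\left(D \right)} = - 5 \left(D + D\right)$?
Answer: $i \sqrt{1918} \approx 43.795 i$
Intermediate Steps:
$o{\left(D \right)} = - 10 D$ ($o{\left(D \right)} = - 5 \cdot 2 D = - 10 D$)
$\sqrt{o{\left(-54 \right)} - 2458} = \sqrt{\left(-10\right) \left(-54\right) - 2458} = \sqrt{540 - 2458} = \sqrt{-1918} = i \sqrt{1918}$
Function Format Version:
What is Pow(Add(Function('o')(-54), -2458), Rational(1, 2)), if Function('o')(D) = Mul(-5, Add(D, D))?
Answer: Mul(I, Pow(1918, Rational(1, 2))) ≈ Mul(43.795, I)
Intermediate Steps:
Function('o')(D) = Mul(-10, D) (Function('o')(D) = Mul(-5, Mul(2, D)) = Mul(-10, D))
Pow(Add(Function('o')(-54), -2458), Rational(1, 2)) = Pow(Add(Mul(-10, -54), -2458), Rational(1, 2)) = Pow(Add(540, -2458), Rational(1, 2)) = Pow(-1918, Rational(1, 2)) = Mul(I, Pow(1918, Rational(1, 2)))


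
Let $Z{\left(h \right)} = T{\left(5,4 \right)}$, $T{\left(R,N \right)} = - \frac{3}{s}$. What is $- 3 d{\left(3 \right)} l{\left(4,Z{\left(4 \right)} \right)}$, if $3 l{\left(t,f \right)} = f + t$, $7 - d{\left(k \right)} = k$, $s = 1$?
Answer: $-4$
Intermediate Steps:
$d{\left(k \right)} = 7 - k$
$T{\left(R,N \right)} = -3$ ($T{\left(R,N \right)} = - \frac{3}{1} = \left(-3\right) 1 = -3$)
$Z{\left(h \right)} = -3$
$l{\left(t,f \right)} = \frac{f}{3} + \frac{t}{3}$ ($l{\left(t,f \right)} = \frac{f + t}{3} = \frac{f}{3} + \frac{t}{3}$)
$- 3 d{\left(3 \right)} l{\left(4,Z{\left(4 \right)} \right)} = - 3 \left(7 - 3\right) \left(\frac{1}{3} \left(-3\right) + \frac{1}{3} \cdot 4\right) = - 3 \left(7 - 3\right) \left(-1 + \frac{4}{3}\right) = \left(-3\right) 4 \cdot \frac{1}{3} = \left(-12\right) \frac{1}{3} = -4$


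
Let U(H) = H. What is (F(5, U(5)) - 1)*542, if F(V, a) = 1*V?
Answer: 2168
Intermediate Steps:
F(V, a) = V
(F(5, U(5)) - 1)*542 = (5 - 1)*542 = 4*542 = 2168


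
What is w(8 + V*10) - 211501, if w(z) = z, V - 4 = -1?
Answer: -211463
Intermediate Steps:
V = 3 (V = 4 - 1 = 3)
w(8 + V*10) - 211501 = (8 + 3*10) - 211501 = (8 + 30) - 211501 = 38 - 211501 = -211463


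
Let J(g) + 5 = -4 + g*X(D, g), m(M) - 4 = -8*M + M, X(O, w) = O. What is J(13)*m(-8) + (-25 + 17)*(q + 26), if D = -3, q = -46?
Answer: -2720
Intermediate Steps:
m(M) = 4 - 7*M (m(M) = 4 + (-8*M + M) = 4 - 7*M)
J(g) = -9 - 3*g (J(g) = -5 + (-4 + g*(-3)) = -5 + (-4 - 3*g) = -9 - 3*g)
J(13)*m(-8) + (-25 + 17)*(q + 26) = (-9 - 3*13)*(4 - 7*(-8)) + (-25 + 17)*(-46 + 26) = (-9 - 39)*(4 + 56) - 8*(-20) = -48*60 + 160 = -2880 + 160 = -2720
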